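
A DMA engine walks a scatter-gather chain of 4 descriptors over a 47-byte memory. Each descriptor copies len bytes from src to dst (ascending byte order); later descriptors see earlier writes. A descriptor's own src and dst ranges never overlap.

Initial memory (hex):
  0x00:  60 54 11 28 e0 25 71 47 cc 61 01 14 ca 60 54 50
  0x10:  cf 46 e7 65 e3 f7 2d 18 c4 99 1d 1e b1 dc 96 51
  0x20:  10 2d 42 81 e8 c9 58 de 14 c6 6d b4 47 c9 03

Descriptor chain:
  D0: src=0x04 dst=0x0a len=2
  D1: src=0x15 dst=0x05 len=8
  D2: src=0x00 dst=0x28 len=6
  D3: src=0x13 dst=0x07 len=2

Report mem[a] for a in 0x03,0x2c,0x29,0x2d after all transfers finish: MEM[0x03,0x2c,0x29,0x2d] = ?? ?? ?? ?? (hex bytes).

[0] 0x04->0x0a len=2 : e0 25
[1] 0x15->0x05 len=8 : f7 2d 18 c4 99 1d 1e b1
[2] 0x00->0x28 len=6 : 60 54 11 28 e0 f7
[3] 0x13->0x07 len=2 : 65 e3
query mem[0x03]=0x28, mem[0x2c]=0xe0, mem[0x29]=0x54, mem[0x2d]=0xf7

MEM[0x03,0x2c,0x29,0x2d] = 28 e0 54 f7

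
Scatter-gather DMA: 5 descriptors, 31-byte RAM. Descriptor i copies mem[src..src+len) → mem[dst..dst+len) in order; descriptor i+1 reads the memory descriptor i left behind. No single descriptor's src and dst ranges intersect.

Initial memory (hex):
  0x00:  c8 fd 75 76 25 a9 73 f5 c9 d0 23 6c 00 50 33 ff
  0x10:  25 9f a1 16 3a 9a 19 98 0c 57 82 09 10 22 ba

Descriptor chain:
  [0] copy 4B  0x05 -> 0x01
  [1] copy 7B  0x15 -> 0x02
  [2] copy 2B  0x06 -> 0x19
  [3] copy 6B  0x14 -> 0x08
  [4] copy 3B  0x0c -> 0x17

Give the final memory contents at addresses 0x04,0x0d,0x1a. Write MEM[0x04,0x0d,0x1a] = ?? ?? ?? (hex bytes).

D0: mem[0x01..0x04] <- [a9 73 f5 c9]
D1: mem[0x02..0x08] <- [9a 19 98 0c 57 82 09]
D2: mem[0x19..0x1a] <- [57 82]
D3: mem[0x08..0x0d] <- [3a 9a 19 98 0c 57]
D4: mem[0x17..0x19] <- [0c 57 33]
query mem[0x04]=0x98, mem[0x0d]=0x57, mem[0x1a]=0x82

MEM[0x04,0x0d,0x1a] = 98 57 82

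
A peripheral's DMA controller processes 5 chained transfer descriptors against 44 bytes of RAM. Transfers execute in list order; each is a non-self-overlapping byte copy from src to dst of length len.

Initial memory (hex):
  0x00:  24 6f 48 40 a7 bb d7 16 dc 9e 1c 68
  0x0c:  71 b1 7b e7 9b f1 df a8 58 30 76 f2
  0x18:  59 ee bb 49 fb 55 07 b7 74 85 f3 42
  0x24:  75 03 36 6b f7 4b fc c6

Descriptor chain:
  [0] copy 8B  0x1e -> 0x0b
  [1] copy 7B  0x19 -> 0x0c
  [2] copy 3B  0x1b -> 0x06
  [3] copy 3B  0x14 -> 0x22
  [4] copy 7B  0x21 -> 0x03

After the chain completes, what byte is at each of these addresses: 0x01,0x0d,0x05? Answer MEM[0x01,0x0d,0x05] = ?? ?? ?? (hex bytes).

[0] 0x1e->0x0b len=8 : 07 b7 74 85 f3 42 75 03
[1] 0x19->0x0c len=7 : ee bb 49 fb 55 07 b7
[2] 0x1b->0x06 len=3 : 49 fb 55
[3] 0x14->0x22 len=3 : 58 30 76
[4] 0x21->0x03 len=7 : 85 58 30 76 03 36 6b
query mem[0x01]=0x6f, mem[0x0d]=0xbb, mem[0x05]=0x30

MEM[0x01,0x0d,0x05] = 6f bb 30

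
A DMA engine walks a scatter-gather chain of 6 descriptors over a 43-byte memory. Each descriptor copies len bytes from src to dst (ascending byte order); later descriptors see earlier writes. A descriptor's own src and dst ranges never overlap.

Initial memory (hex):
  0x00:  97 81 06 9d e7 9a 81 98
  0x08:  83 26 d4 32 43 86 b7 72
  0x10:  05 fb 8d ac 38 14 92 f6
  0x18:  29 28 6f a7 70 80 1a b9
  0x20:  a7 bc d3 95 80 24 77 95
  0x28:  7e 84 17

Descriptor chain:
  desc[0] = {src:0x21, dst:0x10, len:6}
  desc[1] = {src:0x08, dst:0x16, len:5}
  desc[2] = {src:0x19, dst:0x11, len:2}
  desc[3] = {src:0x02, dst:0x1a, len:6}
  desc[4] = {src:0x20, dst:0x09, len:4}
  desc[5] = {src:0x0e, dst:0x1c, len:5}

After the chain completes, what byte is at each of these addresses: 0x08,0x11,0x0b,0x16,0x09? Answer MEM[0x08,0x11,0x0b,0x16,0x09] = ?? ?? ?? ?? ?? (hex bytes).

#0 dst[0x10+6] := {0xbc,0xd3,0x95,0x80,0x24,0x77}
#1 dst[0x16+5] := {0x83,0x26,0xd4,0x32,0x43}
#2 dst[0x11+2] := {0x32,0x43}
#3 dst[0x1a+6] := {0x06,0x9d,0xe7,0x9a,0x81,0x98}
#4 dst[0x09+4] := {0xa7,0xbc,0xd3,0x95}
#5 dst[0x1c+5] := {0xb7,0x72,0xbc,0x32,0x43}
query mem[0x08]=0x83, mem[0x11]=0x32, mem[0x0b]=0xd3, mem[0x16]=0x83, mem[0x09]=0xa7

MEM[0x08,0x11,0x0b,0x16,0x09] = 83 32 d3 83 a7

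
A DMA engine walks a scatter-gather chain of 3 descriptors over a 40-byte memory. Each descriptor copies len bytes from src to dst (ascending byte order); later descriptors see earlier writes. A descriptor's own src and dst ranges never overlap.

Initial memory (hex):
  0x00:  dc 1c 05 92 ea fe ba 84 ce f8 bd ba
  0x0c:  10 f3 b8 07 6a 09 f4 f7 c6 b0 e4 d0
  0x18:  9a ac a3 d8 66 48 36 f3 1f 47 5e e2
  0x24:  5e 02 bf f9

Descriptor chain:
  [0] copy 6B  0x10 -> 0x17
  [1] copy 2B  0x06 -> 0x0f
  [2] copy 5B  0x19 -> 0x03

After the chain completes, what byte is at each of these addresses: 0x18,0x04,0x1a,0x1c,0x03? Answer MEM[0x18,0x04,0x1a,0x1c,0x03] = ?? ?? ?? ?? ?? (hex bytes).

MEM[0x18,0x04,0x1a,0x1c,0x03] = 09 f7 f7 b0 f4

D0: mem[0x17..0x1c] <- [6a 09 f4 f7 c6 b0]
D1: mem[0x0f..0x10] <- [ba 84]
D2: mem[0x03..0x07] <- [f4 f7 c6 b0 48]
query mem[0x18]=0x09, mem[0x04]=0xf7, mem[0x1a]=0xf7, mem[0x1c]=0xb0, mem[0x03]=0xf4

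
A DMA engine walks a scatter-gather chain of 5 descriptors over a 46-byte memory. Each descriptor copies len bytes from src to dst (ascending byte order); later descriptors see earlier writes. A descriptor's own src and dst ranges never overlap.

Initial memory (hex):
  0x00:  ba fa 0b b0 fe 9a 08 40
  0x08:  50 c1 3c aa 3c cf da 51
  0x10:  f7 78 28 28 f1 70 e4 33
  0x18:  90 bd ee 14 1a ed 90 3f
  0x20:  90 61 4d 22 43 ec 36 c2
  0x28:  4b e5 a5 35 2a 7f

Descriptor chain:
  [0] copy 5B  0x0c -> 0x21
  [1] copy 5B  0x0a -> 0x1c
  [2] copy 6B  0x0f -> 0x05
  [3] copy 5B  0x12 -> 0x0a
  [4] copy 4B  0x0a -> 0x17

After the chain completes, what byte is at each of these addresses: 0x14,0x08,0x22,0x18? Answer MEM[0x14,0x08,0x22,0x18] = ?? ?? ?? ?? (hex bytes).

MEM[0x14,0x08,0x22,0x18] = f1 28 cf 28

#0 dst[0x21+5] := {0x3c,0xcf,0xda,0x51,0xf7}
#1 dst[0x1c+5] := {0x3c,0xaa,0x3c,0xcf,0xda}
#2 dst[0x05+6] := {0x51,0xf7,0x78,0x28,0x28,0xf1}
#3 dst[0x0a+5] := {0x28,0x28,0xf1,0x70,0xe4}
#4 dst[0x17+4] := {0x28,0x28,0xf1,0x70}
query mem[0x14]=0xf1, mem[0x08]=0x28, mem[0x22]=0xcf, mem[0x18]=0x28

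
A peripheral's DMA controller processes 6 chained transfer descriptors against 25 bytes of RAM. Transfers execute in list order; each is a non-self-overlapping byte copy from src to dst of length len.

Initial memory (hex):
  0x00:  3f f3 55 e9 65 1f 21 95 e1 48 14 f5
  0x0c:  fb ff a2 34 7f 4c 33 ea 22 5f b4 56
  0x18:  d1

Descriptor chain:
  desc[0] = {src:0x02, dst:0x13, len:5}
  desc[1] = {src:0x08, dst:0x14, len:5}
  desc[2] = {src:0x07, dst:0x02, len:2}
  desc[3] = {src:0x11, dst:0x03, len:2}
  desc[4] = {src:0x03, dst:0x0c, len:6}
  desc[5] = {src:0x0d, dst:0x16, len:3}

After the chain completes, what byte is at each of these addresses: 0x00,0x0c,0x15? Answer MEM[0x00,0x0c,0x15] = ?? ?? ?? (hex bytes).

#0 dst[0x13+5] := {0x55,0xe9,0x65,0x1f,0x21}
#1 dst[0x14+5] := {0xe1,0x48,0x14,0xf5,0xfb}
#2 dst[0x02+2] := {0x95,0xe1}
#3 dst[0x03+2] := {0x4c,0x33}
#4 dst[0x0c+6] := {0x4c,0x33,0x1f,0x21,0x95,0xe1}
#5 dst[0x16+3] := {0x33,0x1f,0x21}
query mem[0x00]=0x3f, mem[0x0c]=0x4c, mem[0x15]=0x48

MEM[0x00,0x0c,0x15] = 3f 4c 48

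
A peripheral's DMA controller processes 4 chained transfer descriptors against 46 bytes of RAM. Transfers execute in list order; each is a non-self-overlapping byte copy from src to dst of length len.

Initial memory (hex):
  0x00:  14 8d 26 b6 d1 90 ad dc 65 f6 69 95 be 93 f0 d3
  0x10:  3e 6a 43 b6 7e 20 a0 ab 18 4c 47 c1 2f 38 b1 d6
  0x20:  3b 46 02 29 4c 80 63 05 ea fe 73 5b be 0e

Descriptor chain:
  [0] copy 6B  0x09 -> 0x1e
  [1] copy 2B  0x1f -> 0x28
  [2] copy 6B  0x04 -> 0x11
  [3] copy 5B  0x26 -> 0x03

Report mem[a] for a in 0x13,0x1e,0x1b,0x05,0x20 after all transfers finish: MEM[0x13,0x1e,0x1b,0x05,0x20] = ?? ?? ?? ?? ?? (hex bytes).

MEM[0x13,0x1e,0x1b,0x05,0x20] = ad f6 c1 69 95

  after D0: wrote 6B at 0x1e = f66995be93f0
  after D1: wrote 2B at 0x28 = 6995
  after D2: wrote 6B at 0x11 = d190addc65f6
  after D3: wrote 5B at 0x03 = 6305699573
query mem[0x13]=0xad, mem[0x1e]=0xf6, mem[0x1b]=0xc1, mem[0x05]=0x69, mem[0x20]=0x95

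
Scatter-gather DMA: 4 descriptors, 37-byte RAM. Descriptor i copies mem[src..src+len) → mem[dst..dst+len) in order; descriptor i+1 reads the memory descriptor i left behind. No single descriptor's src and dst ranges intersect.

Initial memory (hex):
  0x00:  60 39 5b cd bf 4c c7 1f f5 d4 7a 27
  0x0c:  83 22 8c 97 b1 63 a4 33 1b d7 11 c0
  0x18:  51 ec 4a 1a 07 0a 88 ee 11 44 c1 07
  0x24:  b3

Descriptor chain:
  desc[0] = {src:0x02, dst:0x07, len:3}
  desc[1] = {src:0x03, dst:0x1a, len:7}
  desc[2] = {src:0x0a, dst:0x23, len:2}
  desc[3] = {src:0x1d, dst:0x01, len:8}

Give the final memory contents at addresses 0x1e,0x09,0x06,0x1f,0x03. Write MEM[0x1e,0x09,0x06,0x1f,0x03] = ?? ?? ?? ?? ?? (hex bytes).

MEM[0x1e,0x09,0x06,0x1f,0x03] = 5b bf c1 cd cd

[0] 0x02->0x07 len=3 : 5b cd bf
[1] 0x03->0x1a len=7 : cd bf 4c c7 5b cd bf
[2] 0x0a->0x23 len=2 : 7a 27
[3] 0x1d->0x01 len=8 : c7 5b cd bf 44 c1 7a 27
query mem[0x1e]=0x5b, mem[0x09]=0xbf, mem[0x06]=0xc1, mem[0x1f]=0xcd, mem[0x03]=0xcd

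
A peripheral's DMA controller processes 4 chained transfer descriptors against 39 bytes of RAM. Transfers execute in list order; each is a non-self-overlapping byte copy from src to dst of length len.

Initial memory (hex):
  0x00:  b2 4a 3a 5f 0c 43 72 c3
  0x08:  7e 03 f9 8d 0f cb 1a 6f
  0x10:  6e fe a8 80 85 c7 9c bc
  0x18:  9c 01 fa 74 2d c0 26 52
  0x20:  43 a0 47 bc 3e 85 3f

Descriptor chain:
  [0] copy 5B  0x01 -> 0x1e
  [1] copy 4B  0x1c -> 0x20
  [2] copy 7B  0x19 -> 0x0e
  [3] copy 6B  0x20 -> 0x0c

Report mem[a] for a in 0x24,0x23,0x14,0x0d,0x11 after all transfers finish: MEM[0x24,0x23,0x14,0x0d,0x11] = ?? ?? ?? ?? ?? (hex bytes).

MEM[0x24,0x23,0x14,0x0d,0x11] = 3e 3a 3a c0 85

[0] 0x01->0x1e len=5 : 4a 3a 5f 0c 43
[1] 0x1c->0x20 len=4 : 2d c0 4a 3a
[2] 0x19->0x0e len=7 : 01 fa 74 2d c0 4a 3a
[3] 0x20->0x0c len=6 : 2d c0 4a 3a 3e 85
query mem[0x24]=0x3e, mem[0x23]=0x3a, mem[0x14]=0x3a, mem[0x0d]=0xc0, mem[0x11]=0x85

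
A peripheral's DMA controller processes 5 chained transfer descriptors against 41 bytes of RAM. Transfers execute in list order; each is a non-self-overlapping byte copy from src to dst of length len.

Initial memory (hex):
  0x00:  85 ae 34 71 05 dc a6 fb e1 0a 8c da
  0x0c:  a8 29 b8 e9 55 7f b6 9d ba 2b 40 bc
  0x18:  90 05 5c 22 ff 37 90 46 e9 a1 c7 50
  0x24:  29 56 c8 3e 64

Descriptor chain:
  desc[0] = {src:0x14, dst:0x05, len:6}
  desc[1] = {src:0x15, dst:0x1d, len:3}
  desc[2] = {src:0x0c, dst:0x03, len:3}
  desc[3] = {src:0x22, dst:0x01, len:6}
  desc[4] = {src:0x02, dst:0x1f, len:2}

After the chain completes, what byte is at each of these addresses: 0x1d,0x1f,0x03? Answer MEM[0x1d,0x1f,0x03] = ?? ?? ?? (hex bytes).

[0] 0x14->0x05 len=6 : ba 2b 40 bc 90 05
[1] 0x15->0x1d len=3 : 2b 40 bc
[2] 0x0c->0x03 len=3 : a8 29 b8
[3] 0x22->0x01 len=6 : c7 50 29 56 c8 3e
[4] 0x02->0x1f len=2 : 50 29
query mem[0x1d]=0x2b, mem[0x1f]=0x50, mem[0x03]=0x29

MEM[0x1d,0x1f,0x03] = 2b 50 29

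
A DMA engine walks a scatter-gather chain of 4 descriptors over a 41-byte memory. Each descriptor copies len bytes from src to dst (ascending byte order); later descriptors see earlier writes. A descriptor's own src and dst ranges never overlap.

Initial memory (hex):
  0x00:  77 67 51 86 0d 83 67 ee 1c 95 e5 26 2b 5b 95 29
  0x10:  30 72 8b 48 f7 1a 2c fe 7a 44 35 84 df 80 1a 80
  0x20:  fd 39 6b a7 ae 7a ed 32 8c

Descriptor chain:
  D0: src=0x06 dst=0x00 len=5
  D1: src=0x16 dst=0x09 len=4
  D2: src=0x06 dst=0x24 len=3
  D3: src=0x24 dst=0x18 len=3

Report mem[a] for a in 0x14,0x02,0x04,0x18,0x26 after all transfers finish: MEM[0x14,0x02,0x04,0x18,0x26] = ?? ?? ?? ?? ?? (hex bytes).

MEM[0x14,0x02,0x04,0x18,0x26] = f7 1c e5 67 1c

D0: mem[0x00..0x04] <- [67 ee 1c 95 e5]
D1: mem[0x09..0x0c] <- [2c fe 7a 44]
D2: mem[0x24..0x26] <- [67 ee 1c]
D3: mem[0x18..0x1a] <- [67 ee 1c]
query mem[0x14]=0xf7, mem[0x02]=0x1c, mem[0x04]=0xe5, mem[0x18]=0x67, mem[0x26]=0x1c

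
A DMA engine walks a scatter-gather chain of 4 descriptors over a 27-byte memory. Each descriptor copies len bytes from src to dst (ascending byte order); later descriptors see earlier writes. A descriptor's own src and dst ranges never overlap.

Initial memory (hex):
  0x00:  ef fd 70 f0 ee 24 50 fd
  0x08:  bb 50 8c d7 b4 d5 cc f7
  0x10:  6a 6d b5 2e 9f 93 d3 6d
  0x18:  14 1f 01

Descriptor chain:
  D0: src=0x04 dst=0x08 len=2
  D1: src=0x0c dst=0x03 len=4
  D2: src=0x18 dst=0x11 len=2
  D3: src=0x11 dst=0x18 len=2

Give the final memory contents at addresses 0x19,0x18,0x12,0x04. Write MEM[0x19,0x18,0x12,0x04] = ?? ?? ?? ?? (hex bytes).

MEM[0x19,0x18,0x12,0x04] = 1f 14 1f d5

  after D0: wrote 2B at 0x08 = ee24
  after D1: wrote 4B at 0x03 = b4d5ccf7
  after D2: wrote 2B at 0x11 = 141f
  after D3: wrote 2B at 0x18 = 141f
query mem[0x19]=0x1f, mem[0x18]=0x14, mem[0x12]=0x1f, mem[0x04]=0xd5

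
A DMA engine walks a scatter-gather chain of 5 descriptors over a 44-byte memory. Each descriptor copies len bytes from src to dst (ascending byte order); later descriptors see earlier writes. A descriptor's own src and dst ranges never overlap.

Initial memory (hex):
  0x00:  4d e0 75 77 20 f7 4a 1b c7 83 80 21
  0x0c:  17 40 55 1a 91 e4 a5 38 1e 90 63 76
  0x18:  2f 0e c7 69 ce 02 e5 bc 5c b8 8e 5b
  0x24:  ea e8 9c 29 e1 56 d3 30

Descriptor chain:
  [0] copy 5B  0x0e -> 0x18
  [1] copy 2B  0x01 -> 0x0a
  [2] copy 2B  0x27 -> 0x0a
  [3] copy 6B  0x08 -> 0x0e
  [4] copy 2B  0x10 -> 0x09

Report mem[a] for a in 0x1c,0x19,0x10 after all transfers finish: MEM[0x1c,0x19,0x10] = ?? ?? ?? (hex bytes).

MEM[0x1c,0x19,0x10] = a5 1a 29

[0] 0x0e->0x18 len=5 : 55 1a 91 e4 a5
[1] 0x01->0x0a len=2 : e0 75
[2] 0x27->0x0a len=2 : 29 e1
[3] 0x08->0x0e len=6 : c7 83 29 e1 17 40
[4] 0x10->0x09 len=2 : 29 e1
query mem[0x1c]=0xa5, mem[0x19]=0x1a, mem[0x10]=0x29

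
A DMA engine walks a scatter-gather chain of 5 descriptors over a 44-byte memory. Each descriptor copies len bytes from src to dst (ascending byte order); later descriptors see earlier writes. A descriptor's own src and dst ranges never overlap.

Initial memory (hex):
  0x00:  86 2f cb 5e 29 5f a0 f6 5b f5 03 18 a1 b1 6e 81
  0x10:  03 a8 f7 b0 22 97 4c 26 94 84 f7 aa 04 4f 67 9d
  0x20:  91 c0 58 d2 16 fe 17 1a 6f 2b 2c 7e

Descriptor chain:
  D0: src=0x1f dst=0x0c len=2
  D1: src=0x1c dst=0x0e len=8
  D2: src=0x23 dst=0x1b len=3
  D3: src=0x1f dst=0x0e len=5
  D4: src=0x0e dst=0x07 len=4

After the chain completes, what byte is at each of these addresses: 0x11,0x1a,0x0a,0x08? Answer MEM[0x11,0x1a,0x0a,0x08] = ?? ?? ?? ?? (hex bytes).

D0: mem[0x0c..0x0d] <- [9d 91]
D1: mem[0x0e..0x15] <- [04 4f 67 9d 91 c0 58 d2]
D2: mem[0x1b..0x1d] <- [d2 16 fe]
D3: mem[0x0e..0x12] <- [9d 91 c0 58 d2]
D4: mem[0x07..0x0a] <- [9d 91 c0 58]
query mem[0x11]=0x58, mem[0x1a]=0xf7, mem[0x0a]=0x58, mem[0x08]=0x91

MEM[0x11,0x1a,0x0a,0x08] = 58 f7 58 91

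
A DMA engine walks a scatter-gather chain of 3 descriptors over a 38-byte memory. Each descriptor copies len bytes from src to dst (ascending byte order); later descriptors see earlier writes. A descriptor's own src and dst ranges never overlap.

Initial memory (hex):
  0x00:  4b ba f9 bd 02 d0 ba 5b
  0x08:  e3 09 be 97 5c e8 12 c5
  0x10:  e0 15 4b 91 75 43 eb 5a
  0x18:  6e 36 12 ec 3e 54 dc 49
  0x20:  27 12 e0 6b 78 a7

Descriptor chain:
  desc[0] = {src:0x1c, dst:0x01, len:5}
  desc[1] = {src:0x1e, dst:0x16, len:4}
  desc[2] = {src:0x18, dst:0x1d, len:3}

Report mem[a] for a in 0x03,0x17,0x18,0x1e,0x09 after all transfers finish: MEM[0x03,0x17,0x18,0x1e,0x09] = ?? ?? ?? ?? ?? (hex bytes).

  after D0: wrote 5B at 0x01 = 3e54dc4927
  after D1: wrote 4B at 0x16 = dc492712
  after D2: wrote 3B at 0x1d = 271212
query mem[0x03]=0xdc, mem[0x17]=0x49, mem[0x18]=0x27, mem[0x1e]=0x12, mem[0x09]=0x09

MEM[0x03,0x17,0x18,0x1e,0x09] = dc 49 27 12 09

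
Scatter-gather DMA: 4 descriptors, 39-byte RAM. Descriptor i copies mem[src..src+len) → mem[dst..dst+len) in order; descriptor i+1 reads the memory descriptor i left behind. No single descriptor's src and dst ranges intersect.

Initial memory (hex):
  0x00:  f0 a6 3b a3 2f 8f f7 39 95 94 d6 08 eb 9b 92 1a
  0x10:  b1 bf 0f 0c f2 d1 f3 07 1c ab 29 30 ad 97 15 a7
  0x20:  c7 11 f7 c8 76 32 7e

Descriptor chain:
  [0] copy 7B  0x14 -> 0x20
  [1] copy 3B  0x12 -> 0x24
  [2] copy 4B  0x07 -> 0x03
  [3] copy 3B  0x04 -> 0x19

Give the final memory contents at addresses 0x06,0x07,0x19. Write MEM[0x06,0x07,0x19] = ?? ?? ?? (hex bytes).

  after D0: wrote 7B at 0x20 = f2d1f3071cab29
  after D1: wrote 3B at 0x24 = 0f0cf2
  after D2: wrote 4B at 0x03 = 399594d6
  after D3: wrote 3B at 0x19 = 9594d6
query mem[0x06]=0xd6, mem[0x07]=0x39, mem[0x19]=0x95

MEM[0x06,0x07,0x19] = d6 39 95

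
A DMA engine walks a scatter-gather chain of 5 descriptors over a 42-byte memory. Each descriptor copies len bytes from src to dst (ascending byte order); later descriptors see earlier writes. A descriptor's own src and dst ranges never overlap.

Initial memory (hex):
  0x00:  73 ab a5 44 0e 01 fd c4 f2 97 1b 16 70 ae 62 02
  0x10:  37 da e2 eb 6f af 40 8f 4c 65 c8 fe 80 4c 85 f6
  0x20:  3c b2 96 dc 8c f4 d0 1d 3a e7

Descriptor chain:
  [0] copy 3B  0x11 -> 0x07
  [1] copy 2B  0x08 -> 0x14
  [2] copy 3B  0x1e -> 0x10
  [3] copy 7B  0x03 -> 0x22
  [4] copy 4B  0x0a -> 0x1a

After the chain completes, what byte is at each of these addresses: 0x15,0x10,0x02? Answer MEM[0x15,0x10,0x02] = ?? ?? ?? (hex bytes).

D0: mem[0x07..0x09] <- [da e2 eb]
D1: mem[0x14..0x15] <- [e2 eb]
D2: mem[0x10..0x12] <- [85 f6 3c]
D3: mem[0x22..0x28] <- [44 0e 01 fd da e2 eb]
D4: mem[0x1a..0x1d] <- [1b 16 70 ae]
query mem[0x15]=0xeb, mem[0x10]=0x85, mem[0x02]=0xa5

MEM[0x15,0x10,0x02] = eb 85 a5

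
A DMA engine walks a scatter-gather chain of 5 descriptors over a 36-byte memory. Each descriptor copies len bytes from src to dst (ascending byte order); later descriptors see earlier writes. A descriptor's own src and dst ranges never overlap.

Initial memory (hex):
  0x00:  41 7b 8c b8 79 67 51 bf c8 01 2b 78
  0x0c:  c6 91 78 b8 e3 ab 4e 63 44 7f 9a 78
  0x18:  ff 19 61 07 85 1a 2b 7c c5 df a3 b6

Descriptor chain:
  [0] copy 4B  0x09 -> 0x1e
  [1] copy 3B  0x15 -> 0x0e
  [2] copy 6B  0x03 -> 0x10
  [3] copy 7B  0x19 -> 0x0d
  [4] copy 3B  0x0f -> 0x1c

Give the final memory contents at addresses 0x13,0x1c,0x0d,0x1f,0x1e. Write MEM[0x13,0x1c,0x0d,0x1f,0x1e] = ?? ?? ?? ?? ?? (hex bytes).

MEM[0x13,0x1c,0x0d,0x1f,0x1e] = 2b 07 19 2b 1a

[0] 0x09->0x1e len=4 : 01 2b 78 c6
[1] 0x15->0x0e len=3 : 7f 9a 78
[2] 0x03->0x10 len=6 : b8 79 67 51 bf c8
[3] 0x19->0x0d len=7 : 19 61 07 85 1a 01 2b
[4] 0x0f->0x1c len=3 : 07 85 1a
query mem[0x13]=0x2b, mem[0x1c]=0x07, mem[0x0d]=0x19, mem[0x1f]=0x2b, mem[0x1e]=0x1a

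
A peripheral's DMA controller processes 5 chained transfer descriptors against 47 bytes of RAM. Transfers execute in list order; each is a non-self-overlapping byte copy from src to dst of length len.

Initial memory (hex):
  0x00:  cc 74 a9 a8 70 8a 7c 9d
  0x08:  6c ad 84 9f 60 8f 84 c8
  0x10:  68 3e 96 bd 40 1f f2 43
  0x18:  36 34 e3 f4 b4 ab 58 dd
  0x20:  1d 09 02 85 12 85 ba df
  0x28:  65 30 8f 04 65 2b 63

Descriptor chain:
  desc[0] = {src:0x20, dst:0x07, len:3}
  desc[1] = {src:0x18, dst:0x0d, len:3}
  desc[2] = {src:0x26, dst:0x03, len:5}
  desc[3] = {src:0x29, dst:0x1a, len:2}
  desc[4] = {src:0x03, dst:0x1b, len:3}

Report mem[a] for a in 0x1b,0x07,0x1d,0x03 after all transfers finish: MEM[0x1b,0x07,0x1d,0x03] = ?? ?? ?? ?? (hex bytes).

MEM[0x1b,0x07,0x1d,0x03] = ba 8f 65 ba

  after D0: wrote 3B at 0x07 = 1d0902
  after D1: wrote 3B at 0x0d = 3634e3
  after D2: wrote 5B at 0x03 = badf65308f
  after D3: wrote 2B at 0x1a = 308f
  after D4: wrote 3B at 0x1b = badf65
query mem[0x1b]=0xba, mem[0x07]=0x8f, mem[0x1d]=0x65, mem[0x03]=0xba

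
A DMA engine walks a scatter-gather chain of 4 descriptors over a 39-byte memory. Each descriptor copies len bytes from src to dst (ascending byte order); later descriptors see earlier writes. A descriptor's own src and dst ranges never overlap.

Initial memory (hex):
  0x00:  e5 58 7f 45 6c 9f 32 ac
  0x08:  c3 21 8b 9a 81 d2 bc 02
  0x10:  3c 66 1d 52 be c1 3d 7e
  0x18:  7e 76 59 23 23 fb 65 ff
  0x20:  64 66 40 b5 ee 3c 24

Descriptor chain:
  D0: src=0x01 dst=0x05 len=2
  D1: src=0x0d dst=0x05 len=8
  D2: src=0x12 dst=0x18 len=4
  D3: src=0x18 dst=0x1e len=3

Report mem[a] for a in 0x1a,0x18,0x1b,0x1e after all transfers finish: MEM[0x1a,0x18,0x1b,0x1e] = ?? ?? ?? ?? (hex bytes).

MEM[0x1a,0x18,0x1b,0x1e] = be 1d c1 1d

D0: mem[0x05..0x06] <- [58 7f]
D1: mem[0x05..0x0c] <- [d2 bc 02 3c 66 1d 52 be]
D2: mem[0x18..0x1b] <- [1d 52 be c1]
D3: mem[0x1e..0x20] <- [1d 52 be]
query mem[0x1a]=0xbe, mem[0x18]=0x1d, mem[0x1b]=0xc1, mem[0x1e]=0x1d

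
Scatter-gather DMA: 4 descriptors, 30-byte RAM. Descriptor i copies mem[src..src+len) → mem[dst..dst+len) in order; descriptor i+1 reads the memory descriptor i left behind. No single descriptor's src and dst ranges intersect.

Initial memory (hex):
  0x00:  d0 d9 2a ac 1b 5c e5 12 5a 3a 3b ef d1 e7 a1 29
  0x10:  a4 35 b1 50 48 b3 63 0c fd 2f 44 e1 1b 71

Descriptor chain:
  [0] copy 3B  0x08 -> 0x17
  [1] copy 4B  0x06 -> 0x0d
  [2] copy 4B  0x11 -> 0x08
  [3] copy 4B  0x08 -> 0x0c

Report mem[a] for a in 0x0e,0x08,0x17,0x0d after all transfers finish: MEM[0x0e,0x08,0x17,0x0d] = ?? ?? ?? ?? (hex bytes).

MEM[0x0e,0x08,0x17,0x0d] = 50 35 5a b1

[0] 0x08->0x17 len=3 : 5a 3a 3b
[1] 0x06->0x0d len=4 : e5 12 5a 3a
[2] 0x11->0x08 len=4 : 35 b1 50 48
[3] 0x08->0x0c len=4 : 35 b1 50 48
query mem[0x0e]=0x50, mem[0x08]=0x35, mem[0x17]=0x5a, mem[0x0d]=0xb1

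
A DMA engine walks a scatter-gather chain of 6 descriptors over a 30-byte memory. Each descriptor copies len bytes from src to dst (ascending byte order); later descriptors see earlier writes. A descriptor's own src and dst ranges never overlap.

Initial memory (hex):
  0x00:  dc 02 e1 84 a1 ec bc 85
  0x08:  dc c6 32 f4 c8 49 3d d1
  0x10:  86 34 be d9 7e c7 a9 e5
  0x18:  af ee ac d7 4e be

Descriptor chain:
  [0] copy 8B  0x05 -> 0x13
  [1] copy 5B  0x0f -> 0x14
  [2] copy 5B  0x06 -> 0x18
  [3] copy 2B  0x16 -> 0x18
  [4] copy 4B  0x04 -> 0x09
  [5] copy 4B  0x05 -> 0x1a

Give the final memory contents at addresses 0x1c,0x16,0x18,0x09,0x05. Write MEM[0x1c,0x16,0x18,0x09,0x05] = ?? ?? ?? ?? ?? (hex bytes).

#0 dst[0x13+8] := {0xec,0xbc,0x85,0xdc,0xc6,0x32,0xf4,0xc8}
#1 dst[0x14+5] := {0xd1,0x86,0x34,0xbe,0xec}
#2 dst[0x18+5] := {0xbc,0x85,0xdc,0xc6,0x32}
#3 dst[0x18+2] := {0x34,0xbe}
#4 dst[0x09+4] := {0xa1,0xec,0xbc,0x85}
#5 dst[0x1a+4] := {0xec,0xbc,0x85,0xdc}
query mem[0x1c]=0x85, mem[0x16]=0x34, mem[0x18]=0x34, mem[0x09]=0xa1, mem[0x05]=0xec

MEM[0x1c,0x16,0x18,0x09,0x05] = 85 34 34 a1 ec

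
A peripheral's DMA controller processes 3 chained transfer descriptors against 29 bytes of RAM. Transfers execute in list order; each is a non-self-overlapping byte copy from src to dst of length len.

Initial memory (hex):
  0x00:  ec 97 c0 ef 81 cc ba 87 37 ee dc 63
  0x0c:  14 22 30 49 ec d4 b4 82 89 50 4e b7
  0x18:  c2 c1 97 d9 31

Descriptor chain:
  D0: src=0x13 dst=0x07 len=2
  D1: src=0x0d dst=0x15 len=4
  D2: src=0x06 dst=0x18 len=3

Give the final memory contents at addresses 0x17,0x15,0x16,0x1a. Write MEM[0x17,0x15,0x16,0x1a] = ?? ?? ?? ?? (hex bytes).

D0: mem[0x07..0x08] <- [82 89]
D1: mem[0x15..0x18] <- [22 30 49 ec]
D2: mem[0x18..0x1a] <- [ba 82 89]
query mem[0x17]=0x49, mem[0x15]=0x22, mem[0x16]=0x30, mem[0x1a]=0x89

MEM[0x17,0x15,0x16,0x1a] = 49 22 30 89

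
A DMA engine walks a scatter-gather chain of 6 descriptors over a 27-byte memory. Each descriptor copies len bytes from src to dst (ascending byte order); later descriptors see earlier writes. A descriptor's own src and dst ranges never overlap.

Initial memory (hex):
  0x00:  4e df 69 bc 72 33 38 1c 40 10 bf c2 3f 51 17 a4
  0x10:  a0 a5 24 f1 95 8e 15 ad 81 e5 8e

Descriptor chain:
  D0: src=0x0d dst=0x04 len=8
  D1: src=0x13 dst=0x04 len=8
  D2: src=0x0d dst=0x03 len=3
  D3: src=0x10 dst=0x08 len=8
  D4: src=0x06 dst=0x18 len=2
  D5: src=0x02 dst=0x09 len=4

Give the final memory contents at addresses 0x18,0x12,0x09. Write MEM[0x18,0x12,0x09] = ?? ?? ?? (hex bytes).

MEM[0x18,0x12,0x09] = 8e 24 69

  after D0: wrote 8B at 0x04 = 5117a4a0a524f195
  after D1: wrote 8B at 0x04 = f1958e15ad81e58e
  after D2: wrote 3B at 0x03 = 5117a4
  after D3: wrote 8B at 0x08 = a0a524f1958e15ad
  after D4: wrote 2B at 0x18 = 8e15
  after D5: wrote 4B at 0x09 = 695117a4
query mem[0x18]=0x8e, mem[0x12]=0x24, mem[0x09]=0x69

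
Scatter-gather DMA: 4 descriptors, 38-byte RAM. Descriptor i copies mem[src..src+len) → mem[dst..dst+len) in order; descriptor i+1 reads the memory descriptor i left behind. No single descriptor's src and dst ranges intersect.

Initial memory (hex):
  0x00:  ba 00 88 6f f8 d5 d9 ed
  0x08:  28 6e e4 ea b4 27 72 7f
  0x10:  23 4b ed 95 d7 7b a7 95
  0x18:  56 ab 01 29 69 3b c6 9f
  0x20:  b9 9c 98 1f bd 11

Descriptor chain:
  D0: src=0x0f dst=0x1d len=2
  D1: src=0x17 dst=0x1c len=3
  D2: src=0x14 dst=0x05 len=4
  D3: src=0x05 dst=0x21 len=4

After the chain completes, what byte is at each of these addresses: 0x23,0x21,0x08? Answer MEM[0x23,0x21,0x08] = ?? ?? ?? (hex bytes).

D0: mem[0x1d..0x1e] <- [7f 23]
D1: mem[0x1c..0x1e] <- [95 56 ab]
D2: mem[0x05..0x08] <- [d7 7b a7 95]
D3: mem[0x21..0x24] <- [d7 7b a7 95]
query mem[0x23]=0xa7, mem[0x21]=0xd7, mem[0x08]=0x95

MEM[0x23,0x21,0x08] = a7 d7 95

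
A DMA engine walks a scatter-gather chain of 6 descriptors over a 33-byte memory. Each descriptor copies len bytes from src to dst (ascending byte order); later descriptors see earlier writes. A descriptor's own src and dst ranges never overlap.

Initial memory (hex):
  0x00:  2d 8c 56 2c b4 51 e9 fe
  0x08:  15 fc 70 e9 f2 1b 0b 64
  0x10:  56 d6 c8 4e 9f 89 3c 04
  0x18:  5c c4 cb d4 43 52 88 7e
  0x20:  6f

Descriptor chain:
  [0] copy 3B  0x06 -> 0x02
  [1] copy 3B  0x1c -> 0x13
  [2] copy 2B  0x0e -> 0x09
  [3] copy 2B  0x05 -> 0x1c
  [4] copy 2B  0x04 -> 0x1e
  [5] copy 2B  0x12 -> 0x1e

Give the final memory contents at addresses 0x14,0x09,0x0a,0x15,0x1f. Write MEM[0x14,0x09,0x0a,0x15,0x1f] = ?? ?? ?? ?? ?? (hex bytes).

MEM[0x14,0x09,0x0a,0x15,0x1f] = 52 0b 64 88 43

D0: mem[0x02..0x04] <- [e9 fe 15]
D1: mem[0x13..0x15] <- [43 52 88]
D2: mem[0x09..0x0a] <- [0b 64]
D3: mem[0x1c..0x1d] <- [51 e9]
D4: mem[0x1e..0x1f] <- [15 51]
D5: mem[0x1e..0x1f] <- [c8 43]
query mem[0x14]=0x52, mem[0x09]=0x0b, mem[0x0a]=0x64, mem[0x15]=0x88, mem[0x1f]=0x43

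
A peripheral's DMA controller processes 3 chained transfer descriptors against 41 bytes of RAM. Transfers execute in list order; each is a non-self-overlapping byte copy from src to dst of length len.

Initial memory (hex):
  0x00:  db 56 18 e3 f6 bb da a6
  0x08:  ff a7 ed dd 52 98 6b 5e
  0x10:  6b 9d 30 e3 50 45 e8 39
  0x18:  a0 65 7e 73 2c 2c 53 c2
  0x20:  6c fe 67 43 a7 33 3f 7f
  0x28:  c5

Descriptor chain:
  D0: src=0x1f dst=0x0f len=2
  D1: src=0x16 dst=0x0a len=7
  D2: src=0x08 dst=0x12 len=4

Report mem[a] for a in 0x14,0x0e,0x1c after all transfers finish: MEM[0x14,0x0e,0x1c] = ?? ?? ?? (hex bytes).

#0 dst[0x0f+2] := {0xc2,0x6c}
#1 dst[0x0a+7] := {0xe8,0x39,0xa0,0x65,0x7e,0x73,0x2c}
#2 dst[0x12+4] := {0xff,0xa7,0xe8,0x39}
query mem[0x14]=0xe8, mem[0x0e]=0x7e, mem[0x1c]=0x2c

MEM[0x14,0x0e,0x1c] = e8 7e 2c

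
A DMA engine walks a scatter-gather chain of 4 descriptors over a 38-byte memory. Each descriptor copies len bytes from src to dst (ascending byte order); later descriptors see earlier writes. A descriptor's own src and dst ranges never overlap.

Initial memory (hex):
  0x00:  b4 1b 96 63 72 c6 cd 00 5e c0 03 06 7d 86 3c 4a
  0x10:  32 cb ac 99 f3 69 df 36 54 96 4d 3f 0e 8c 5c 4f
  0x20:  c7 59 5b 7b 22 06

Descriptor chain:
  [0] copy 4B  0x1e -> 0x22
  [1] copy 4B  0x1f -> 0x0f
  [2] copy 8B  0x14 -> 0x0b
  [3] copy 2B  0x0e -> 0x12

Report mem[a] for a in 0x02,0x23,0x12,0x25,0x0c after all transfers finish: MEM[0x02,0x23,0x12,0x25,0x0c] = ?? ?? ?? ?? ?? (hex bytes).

D0: mem[0x22..0x25] <- [5c 4f c7 59]
D1: mem[0x0f..0x12] <- [4f c7 59 5c]
D2: mem[0x0b..0x12] <- [f3 69 df 36 54 96 4d 3f]
D3: mem[0x12..0x13] <- [36 54]
query mem[0x02]=0x96, mem[0x23]=0x4f, mem[0x12]=0x36, mem[0x25]=0x59, mem[0x0c]=0x69

MEM[0x02,0x23,0x12,0x25,0x0c] = 96 4f 36 59 69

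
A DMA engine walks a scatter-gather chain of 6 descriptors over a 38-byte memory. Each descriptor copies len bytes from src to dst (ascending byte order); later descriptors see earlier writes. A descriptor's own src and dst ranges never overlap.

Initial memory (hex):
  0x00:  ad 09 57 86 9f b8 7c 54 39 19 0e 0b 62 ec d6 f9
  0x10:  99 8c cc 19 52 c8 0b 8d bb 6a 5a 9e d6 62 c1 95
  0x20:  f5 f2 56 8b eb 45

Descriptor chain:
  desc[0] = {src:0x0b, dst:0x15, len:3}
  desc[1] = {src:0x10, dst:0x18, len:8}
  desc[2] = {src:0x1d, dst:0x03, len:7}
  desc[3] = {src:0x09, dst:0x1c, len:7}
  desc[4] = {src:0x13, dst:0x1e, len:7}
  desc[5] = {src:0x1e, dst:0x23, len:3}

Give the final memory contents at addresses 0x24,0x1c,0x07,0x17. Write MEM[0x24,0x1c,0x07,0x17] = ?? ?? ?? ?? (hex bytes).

#0 dst[0x15+3] := {0x0b,0x62,0xec}
#1 dst[0x18+8] := {0x99,0x8c,0xcc,0x19,0x52,0x0b,0x62,0xec}
#2 dst[0x03+7] := {0x0b,0x62,0xec,0xf5,0xf2,0x56,0x8b}
#3 dst[0x1c+7] := {0x8b,0x0e,0x0b,0x62,0xec,0xd6,0xf9}
#4 dst[0x1e+7] := {0x19,0x52,0x0b,0x62,0xec,0x99,0x8c}
#5 dst[0x23+3] := {0x19,0x52,0x0b}
query mem[0x24]=0x52, mem[0x1c]=0x8b, mem[0x07]=0xf2, mem[0x17]=0xec

MEM[0x24,0x1c,0x07,0x17] = 52 8b f2 ec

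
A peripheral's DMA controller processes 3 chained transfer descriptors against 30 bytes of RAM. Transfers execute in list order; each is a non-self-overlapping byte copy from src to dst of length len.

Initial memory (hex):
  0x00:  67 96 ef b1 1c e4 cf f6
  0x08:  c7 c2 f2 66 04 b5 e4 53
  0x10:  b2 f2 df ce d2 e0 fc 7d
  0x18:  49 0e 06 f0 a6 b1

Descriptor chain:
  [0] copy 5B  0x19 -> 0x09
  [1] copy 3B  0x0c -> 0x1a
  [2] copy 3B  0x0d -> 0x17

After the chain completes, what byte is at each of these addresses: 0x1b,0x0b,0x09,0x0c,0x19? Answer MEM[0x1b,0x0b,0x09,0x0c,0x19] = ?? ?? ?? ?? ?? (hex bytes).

MEM[0x1b,0x0b,0x09,0x0c,0x19] = b1 f0 0e a6 53

[0] 0x19->0x09 len=5 : 0e 06 f0 a6 b1
[1] 0x0c->0x1a len=3 : a6 b1 e4
[2] 0x0d->0x17 len=3 : b1 e4 53
query mem[0x1b]=0xb1, mem[0x0b]=0xf0, mem[0x09]=0x0e, mem[0x0c]=0xa6, mem[0x19]=0x53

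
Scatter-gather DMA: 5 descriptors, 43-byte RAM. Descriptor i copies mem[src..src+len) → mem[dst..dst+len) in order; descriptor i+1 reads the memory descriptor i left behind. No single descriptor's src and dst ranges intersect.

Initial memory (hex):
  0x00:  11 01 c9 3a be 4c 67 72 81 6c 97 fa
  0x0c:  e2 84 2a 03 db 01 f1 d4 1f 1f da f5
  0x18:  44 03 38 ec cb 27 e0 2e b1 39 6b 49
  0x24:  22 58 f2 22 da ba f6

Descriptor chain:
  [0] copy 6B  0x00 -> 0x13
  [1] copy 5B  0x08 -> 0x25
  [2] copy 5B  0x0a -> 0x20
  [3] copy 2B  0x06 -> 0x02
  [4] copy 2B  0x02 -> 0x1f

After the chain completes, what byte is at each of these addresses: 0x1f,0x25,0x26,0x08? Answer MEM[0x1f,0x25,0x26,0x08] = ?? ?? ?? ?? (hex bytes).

D0: mem[0x13..0x18] <- [11 01 c9 3a be 4c]
D1: mem[0x25..0x29] <- [81 6c 97 fa e2]
D2: mem[0x20..0x24] <- [97 fa e2 84 2a]
D3: mem[0x02..0x03] <- [67 72]
D4: mem[0x1f..0x20] <- [67 72]
query mem[0x1f]=0x67, mem[0x25]=0x81, mem[0x26]=0x6c, mem[0x08]=0x81

MEM[0x1f,0x25,0x26,0x08] = 67 81 6c 81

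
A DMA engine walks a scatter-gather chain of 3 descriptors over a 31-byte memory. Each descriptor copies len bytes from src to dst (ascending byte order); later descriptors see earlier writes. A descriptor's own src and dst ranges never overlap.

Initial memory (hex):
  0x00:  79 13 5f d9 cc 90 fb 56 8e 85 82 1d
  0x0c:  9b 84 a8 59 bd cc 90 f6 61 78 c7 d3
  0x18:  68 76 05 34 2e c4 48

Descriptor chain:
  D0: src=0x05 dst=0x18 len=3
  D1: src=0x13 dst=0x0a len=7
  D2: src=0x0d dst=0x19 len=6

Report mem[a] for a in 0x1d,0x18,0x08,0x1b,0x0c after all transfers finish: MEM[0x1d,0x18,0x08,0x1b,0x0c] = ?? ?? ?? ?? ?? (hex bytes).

MEM[0x1d,0x18,0x08,0x1b,0x0c] = cc 90 8e 90 78

  after D0: wrote 3B at 0x18 = 90fb56
  after D1: wrote 7B at 0x0a = f66178c7d390fb
  after D2: wrote 6B at 0x19 = c7d390fbcc90
query mem[0x1d]=0xcc, mem[0x18]=0x90, mem[0x08]=0x8e, mem[0x1b]=0x90, mem[0x0c]=0x78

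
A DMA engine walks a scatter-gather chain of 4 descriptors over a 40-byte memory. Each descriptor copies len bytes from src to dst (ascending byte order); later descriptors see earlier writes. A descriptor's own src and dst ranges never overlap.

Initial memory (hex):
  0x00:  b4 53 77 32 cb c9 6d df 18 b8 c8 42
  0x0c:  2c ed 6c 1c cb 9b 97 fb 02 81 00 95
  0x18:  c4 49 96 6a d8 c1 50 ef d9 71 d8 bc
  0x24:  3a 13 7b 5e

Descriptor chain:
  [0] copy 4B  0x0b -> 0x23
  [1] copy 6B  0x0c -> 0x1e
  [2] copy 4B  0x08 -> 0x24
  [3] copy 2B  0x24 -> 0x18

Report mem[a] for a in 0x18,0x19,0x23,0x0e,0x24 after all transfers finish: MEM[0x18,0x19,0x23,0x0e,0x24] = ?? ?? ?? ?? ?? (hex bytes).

D0: mem[0x23..0x26] <- [42 2c ed 6c]
D1: mem[0x1e..0x23] <- [2c ed 6c 1c cb 9b]
D2: mem[0x24..0x27] <- [18 b8 c8 42]
D3: mem[0x18..0x19] <- [18 b8]
query mem[0x18]=0x18, mem[0x19]=0xb8, mem[0x23]=0x9b, mem[0x0e]=0x6c, mem[0x24]=0x18

MEM[0x18,0x19,0x23,0x0e,0x24] = 18 b8 9b 6c 18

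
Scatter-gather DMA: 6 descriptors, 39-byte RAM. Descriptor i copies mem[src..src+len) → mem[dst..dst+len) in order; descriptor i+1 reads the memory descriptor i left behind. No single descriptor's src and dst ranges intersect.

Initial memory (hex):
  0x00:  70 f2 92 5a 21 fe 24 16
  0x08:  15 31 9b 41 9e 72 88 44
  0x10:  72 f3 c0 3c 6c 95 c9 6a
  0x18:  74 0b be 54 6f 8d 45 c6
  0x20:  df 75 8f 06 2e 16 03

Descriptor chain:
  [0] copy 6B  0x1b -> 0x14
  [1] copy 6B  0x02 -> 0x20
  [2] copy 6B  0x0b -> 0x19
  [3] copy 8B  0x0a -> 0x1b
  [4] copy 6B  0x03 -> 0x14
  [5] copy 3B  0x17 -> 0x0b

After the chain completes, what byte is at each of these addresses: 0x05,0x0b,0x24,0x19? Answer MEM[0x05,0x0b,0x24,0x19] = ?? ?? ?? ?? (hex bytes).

MEM[0x05,0x0b,0x24,0x19] = fe 24 24 15

#0 dst[0x14+6] := {0x54,0x6f,0x8d,0x45,0xc6,0xdf}
#1 dst[0x20+6] := {0x92,0x5a,0x21,0xfe,0x24,0x16}
#2 dst[0x19+6] := {0x41,0x9e,0x72,0x88,0x44,0x72}
#3 dst[0x1b+8] := {0x9b,0x41,0x9e,0x72,0x88,0x44,0x72,0xf3}
#4 dst[0x14+6] := {0x5a,0x21,0xfe,0x24,0x16,0x15}
#5 dst[0x0b+3] := {0x24,0x16,0x15}
query mem[0x05]=0xfe, mem[0x0b]=0x24, mem[0x24]=0x24, mem[0x19]=0x15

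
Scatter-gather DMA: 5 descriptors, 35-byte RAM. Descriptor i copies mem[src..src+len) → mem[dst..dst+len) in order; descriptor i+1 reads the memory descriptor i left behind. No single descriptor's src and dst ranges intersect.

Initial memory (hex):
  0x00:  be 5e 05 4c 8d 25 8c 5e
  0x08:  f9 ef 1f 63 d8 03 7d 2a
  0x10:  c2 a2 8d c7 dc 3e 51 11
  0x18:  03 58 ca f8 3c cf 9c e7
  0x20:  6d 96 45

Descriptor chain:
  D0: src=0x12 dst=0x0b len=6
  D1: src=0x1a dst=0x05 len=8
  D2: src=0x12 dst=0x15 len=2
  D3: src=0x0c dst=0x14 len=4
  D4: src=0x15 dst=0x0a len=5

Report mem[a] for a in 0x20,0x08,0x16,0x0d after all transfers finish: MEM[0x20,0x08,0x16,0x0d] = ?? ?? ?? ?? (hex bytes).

#0 dst[0x0b+6] := {0x8d,0xc7,0xdc,0x3e,0x51,0x11}
#1 dst[0x05+8] := {0xca,0xf8,0x3c,0xcf,0x9c,0xe7,0x6d,0x96}
#2 dst[0x15+2] := {0x8d,0xc7}
#3 dst[0x14+4] := {0x96,0xdc,0x3e,0x51}
#4 dst[0x0a+5] := {0xdc,0x3e,0x51,0x03,0x58}
query mem[0x20]=0x6d, mem[0x08]=0xcf, mem[0x16]=0x3e, mem[0x0d]=0x03

MEM[0x20,0x08,0x16,0x0d] = 6d cf 3e 03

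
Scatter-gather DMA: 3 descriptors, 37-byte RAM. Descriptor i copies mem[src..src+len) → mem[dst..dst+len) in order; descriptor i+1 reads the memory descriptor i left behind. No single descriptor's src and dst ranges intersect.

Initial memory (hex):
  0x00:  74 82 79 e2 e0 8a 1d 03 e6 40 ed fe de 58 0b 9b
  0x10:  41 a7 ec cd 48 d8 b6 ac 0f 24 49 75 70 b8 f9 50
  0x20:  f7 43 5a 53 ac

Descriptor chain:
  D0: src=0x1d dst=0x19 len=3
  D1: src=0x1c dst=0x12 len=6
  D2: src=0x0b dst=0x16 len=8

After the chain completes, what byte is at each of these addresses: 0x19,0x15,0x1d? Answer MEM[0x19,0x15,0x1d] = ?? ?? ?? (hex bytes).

MEM[0x19,0x15,0x1d] = 0b 50 70

D0: mem[0x19..0x1b] <- [b8 f9 50]
D1: mem[0x12..0x17] <- [70 b8 f9 50 f7 43]
D2: mem[0x16..0x1d] <- [fe de 58 0b 9b 41 a7 70]
query mem[0x19]=0x0b, mem[0x15]=0x50, mem[0x1d]=0x70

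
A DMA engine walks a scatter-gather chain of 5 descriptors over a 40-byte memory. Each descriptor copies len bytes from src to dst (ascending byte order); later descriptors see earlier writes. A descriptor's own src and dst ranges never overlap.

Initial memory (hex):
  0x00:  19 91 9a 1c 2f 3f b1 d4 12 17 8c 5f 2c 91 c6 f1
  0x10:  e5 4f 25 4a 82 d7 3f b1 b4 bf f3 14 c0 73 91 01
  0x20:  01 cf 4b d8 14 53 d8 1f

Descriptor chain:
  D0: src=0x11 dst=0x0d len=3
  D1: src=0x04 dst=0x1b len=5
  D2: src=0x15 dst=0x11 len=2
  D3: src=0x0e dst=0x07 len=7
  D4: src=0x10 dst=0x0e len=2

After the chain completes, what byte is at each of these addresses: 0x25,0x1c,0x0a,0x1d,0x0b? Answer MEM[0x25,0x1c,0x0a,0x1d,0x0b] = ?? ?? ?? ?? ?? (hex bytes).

MEM[0x25,0x1c,0x0a,0x1d,0x0b] = 53 3f d7 b1 3f

#0 dst[0x0d+3] := {0x4f,0x25,0x4a}
#1 dst[0x1b+5] := {0x2f,0x3f,0xb1,0xd4,0x12}
#2 dst[0x11+2] := {0xd7,0x3f}
#3 dst[0x07+7] := {0x25,0x4a,0xe5,0xd7,0x3f,0x4a,0x82}
#4 dst[0x0e+2] := {0xe5,0xd7}
query mem[0x25]=0x53, mem[0x1c]=0x3f, mem[0x0a]=0xd7, mem[0x1d]=0xb1, mem[0x0b]=0x3f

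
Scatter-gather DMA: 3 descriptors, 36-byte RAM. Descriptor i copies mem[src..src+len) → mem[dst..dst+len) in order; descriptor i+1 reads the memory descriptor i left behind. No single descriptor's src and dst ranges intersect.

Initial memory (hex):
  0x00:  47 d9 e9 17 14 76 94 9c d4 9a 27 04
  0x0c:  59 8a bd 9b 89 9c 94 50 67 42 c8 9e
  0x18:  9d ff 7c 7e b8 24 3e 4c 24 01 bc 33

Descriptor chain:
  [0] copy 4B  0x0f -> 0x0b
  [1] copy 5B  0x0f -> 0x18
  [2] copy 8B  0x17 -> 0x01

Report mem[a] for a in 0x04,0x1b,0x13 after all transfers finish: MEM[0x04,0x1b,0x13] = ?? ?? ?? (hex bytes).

MEM[0x04,0x1b,0x13] = 9c 94 50

  after D0: wrote 4B at 0x0b = 9b899c94
  after D1: wrote 5B at 0x18 = 9b899c9450
  after D2: wrote 8B at 0x01 = 9e9b899c9450243e
query mem[0x04]=0x9c, mem[0x1b]=0x94, mem[0x13]=0x50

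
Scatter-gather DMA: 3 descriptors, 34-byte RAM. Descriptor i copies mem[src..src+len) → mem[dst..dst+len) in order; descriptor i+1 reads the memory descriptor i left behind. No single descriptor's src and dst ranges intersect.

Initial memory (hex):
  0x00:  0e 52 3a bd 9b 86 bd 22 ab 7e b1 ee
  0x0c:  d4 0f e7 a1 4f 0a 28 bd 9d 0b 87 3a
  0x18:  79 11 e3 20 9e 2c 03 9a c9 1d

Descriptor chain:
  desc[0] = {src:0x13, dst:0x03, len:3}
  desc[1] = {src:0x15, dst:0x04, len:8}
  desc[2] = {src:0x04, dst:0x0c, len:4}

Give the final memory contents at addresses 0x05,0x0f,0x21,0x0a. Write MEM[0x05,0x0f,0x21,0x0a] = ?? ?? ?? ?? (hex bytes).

MEM[0x05,0x0f,0x21,0x0a] = 87 79 1d 20

#0 dst[0x03+3] := {0xbd,0x9d,0x0b}
#1 dst[0x04+8] := {0x0b,0x87,0x3a,0x79,0x11,0xe3,0x20,0x9e}
#2 dst[0x0c+4] := {0x0b,0x87,0x3a,0x79}
query mem[0x05]=0x87, mem[0x0f]=0x79, mem[0x21]=0x1d, mem[0x0a]=0x20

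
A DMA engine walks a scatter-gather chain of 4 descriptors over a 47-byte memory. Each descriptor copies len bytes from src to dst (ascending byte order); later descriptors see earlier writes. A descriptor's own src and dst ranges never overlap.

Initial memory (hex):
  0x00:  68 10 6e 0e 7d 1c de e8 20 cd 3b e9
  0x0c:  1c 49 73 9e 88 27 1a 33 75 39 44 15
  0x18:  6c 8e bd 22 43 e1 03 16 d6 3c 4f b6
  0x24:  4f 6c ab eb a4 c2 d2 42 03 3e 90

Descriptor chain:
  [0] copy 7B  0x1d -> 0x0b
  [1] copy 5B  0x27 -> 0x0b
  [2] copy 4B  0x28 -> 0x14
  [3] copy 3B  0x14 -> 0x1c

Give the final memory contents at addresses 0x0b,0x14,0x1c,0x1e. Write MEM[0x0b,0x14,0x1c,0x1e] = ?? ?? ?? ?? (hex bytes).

D0: mem[0x0b..0x11] <- [e1 03 16 d6 3c 4f b6]
D1: mem[0x0b..0x0f] <- [eb a4 c2 d2 42]
D2: mem[0x14..0x17] <- [a4 c2 d2 42]
D3: mem[0x1c..0x1e] <- [a4 c2 d2]
query mem[0x0b]=0xeb, mem[0x14]=0xa4, mem[0x1c]=0xa4, mem[0x1e]=0xd2

MEM[0x0b,0x14,0x1c,0x1e] = eb a4 a4 d2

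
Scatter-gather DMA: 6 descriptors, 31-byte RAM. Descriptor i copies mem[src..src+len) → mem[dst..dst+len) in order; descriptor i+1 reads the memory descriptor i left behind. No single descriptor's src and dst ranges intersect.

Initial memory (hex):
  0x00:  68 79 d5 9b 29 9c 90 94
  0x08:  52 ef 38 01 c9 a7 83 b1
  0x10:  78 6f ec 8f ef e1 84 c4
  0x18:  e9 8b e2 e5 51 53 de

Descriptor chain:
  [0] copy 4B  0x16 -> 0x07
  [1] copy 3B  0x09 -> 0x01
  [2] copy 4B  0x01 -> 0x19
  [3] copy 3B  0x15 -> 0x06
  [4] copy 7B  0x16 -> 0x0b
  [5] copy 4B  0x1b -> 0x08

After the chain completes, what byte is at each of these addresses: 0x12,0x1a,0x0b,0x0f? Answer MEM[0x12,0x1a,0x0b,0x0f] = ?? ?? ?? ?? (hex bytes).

[0] 0x16->0x07 len=4 : 84 c4 e9 8b
[1] 0x09->0x01 len=3 : e9 8b 01
[2] 0x01->0x19 len=4 : e9 8b 01 29
[3] 0x15->0x06 len=3 : e1 84 c4
[4] 0x16->0x0b len=7 : 84 c4 e9 e9 8b 01 29
[5] 0x1b->0x08 len=4 : 01 29 53 de
query mem[0x12]=0xec, mem[0x1a]=0x8b, mem[0x0b]=0xde, mem[0x0f]=0x8b

MEM[0x12,0x1a,0x0b,0x0f] = ec 8b de 8b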